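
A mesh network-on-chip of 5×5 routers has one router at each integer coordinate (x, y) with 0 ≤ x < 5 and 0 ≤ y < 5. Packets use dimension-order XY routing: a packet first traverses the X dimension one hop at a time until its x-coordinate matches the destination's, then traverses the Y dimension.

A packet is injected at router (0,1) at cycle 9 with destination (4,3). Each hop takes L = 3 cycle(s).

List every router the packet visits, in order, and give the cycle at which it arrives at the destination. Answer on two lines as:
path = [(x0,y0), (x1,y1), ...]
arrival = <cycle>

path = [(0,1), (1,1), (2,1), (3,1), (4,1), (4,2), (4,3)]
arrival = 27

t=9: at (0,1)
t=12: at (1,1) after E
t=15: at (2,1) after E
t=18: at (3,1) after E
t=21: at (4,1) after E
t=24: at (4,2) after N
t=27: at (4,3) after N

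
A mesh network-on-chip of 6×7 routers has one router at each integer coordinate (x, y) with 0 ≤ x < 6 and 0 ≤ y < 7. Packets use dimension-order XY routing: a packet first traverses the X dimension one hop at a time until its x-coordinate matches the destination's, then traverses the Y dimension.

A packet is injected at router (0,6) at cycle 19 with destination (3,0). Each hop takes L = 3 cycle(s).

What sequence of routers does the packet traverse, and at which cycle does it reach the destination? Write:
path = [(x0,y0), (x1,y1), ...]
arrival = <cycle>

path = [(0,6), (1,6), (2,6), (3,6), (3,5), (3,4), (3,3), (3,2), (3,1), (3,0)]
arrival = 46

src (0,6)  cyc=19
E→(1,6)  cyc=22
E→(2,6)  cyc=25
E→(3,6)  cyc=28
S→(3,5)  cyc=31
S→(3,4)  cyc=34
S→(3,3)  cyc=37
S→(3,2)  cyc=40
S→(3,1)  cyc=43
S→(3,0)  cyc=46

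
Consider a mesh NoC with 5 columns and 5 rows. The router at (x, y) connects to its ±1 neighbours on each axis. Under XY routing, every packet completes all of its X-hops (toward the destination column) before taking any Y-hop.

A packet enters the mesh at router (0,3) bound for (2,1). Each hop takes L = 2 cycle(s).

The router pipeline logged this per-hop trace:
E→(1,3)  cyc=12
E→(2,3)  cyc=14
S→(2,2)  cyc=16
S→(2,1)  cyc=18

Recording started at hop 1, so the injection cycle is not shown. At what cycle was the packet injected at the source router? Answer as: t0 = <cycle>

At hop 1 the cycle is 12; in general cyc_k = t0 + kL.
So t0 = 12 − 1·2 = 10.

t0 = 10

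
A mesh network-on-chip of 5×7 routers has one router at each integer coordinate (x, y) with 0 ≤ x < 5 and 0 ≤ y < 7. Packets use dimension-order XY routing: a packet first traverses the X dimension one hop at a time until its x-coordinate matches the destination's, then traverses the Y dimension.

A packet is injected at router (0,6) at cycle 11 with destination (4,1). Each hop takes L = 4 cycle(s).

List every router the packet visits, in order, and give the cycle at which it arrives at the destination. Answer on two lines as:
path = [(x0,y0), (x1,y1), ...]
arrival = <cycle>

t=11: at (0,6)
t=15: at (1,6) after E
t=19: at (2,6) after E
t=23: at (3,6) after E
t=27: at (4,6) after E
t=31: at (4,5) after S
t=35: at (4,4) after S
t=39: at (4,3) after S
t=43: at (4,2) after S
t=47: at (4,1) after S

path = [(0,6), (1,6), (2,6), (3,6), (4,6), (4,5), (4,4), (4,3), (4,2), (4,1)]
arrival = 47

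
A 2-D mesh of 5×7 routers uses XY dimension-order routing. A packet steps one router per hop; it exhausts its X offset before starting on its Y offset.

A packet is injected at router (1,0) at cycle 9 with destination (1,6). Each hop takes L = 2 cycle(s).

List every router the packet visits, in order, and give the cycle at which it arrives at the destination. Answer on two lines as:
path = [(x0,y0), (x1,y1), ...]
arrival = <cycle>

[0] x=1 y=0 t=9
[1] x=1 y=1 t=11 →N
[2] x=1 y=2 t=13 →N
[3] x=1 y=3 t=15 →N
[4] x=1 y=4 t=17 →N
[5] x=1 y=5 t=19 →N
[6] x=1 y=6 t=21 →N

path = [(1,0), (1,1), (1,2), (1,3), (1,4), (1,5), (1,6)]
arrival = 21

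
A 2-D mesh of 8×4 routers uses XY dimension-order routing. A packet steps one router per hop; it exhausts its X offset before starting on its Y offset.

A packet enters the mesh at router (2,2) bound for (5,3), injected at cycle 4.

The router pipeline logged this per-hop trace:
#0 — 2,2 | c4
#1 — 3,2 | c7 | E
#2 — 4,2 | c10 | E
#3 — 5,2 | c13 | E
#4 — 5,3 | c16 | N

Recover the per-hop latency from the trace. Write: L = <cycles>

L = 3

cyc[1] − cyc[0] = 7 − 4 = 3.
One hop costs L cycles, so L = 3.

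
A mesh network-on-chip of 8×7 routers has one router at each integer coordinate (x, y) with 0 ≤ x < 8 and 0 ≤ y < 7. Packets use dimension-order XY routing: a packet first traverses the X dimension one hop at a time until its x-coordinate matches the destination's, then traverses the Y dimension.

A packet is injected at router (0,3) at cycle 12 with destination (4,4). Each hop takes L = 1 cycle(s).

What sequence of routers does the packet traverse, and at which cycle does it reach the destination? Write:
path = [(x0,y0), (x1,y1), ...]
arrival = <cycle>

  0. router=(0,3) cycle=12 (inject)
  1. router=(1,3) cycle=13 dir=E
  2. router=(2,3) cycle=14 dir=E
  3. router=(3,3) cycle=15 dir=E
  4. router=(4,3) cycle=16 dir=E
  5. router=(4,4) cycle=17 dir=N

path = [(0,3), (1,3), (2,3), (3,3), (4,3), (4,4)]
arrival = 17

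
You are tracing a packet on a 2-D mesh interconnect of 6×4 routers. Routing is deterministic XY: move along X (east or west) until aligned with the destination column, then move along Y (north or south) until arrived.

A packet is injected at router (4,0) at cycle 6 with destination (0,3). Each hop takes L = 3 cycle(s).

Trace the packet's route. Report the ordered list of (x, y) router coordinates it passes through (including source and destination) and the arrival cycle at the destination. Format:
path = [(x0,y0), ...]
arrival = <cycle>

[0] x=4 y=0 t=6
[1] x=3 y=0 t=9 →W
[2] x=2 y=0 t=12 →W
[3] x=1 y=0 t=15 →W
[4] x=0 y=0 t=18 →W
[5] x=0 y=1 t=21 →N
[6] x=0 y=2 t=24 →N
[7] x=0 y=3 t=27 →N

path = [(4,0), (3,0), (2,0), (1,0), (0,0), (0,1), (0,2), (0,3)]
arrival = 27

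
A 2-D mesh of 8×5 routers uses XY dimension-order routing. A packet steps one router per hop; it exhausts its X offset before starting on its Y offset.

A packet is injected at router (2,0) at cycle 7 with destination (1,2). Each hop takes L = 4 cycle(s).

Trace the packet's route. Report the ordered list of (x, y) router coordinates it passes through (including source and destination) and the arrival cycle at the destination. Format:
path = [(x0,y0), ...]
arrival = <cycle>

t=7: at (2,0)
t=11: at (1,0) after W
t=15: at (1,1) after N
t=19: at (1,2) after N

path = [(2,0), (1,0), (1,1), (1,2)]
arrival = 19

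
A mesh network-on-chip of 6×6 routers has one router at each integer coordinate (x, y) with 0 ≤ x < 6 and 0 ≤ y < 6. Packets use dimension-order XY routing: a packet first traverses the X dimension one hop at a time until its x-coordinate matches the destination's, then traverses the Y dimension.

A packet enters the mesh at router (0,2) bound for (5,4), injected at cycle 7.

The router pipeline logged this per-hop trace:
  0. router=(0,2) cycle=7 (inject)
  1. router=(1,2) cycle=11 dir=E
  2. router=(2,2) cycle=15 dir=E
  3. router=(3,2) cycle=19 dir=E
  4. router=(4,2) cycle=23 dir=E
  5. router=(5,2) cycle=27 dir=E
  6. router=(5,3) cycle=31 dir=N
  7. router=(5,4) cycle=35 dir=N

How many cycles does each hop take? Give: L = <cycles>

Δcyc across hop 0→1: 11 − 7 = 4.
One hop costs L cycles, so L = 4.

L = 4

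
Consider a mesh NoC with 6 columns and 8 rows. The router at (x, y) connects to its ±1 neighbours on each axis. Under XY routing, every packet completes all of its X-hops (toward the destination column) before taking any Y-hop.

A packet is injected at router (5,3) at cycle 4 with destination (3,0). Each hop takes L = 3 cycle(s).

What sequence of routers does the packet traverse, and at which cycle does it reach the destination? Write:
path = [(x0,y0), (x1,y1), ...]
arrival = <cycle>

path = [(5,3), (4,3), (3,3), (3,2), (3,1), (3,0)]
arrival = 19

  0. router=(5,3) cycle=4 (inject)
  1. router=(4,3) cycle=7 dir=W
  2. router=(3,3) cycle=10 dir=W
  3. router=(3,2) cycle=13 dir=S
  4. router=(3,1) cycle=16 dir=S
  5. router=(3,0) cycle=19 dir=S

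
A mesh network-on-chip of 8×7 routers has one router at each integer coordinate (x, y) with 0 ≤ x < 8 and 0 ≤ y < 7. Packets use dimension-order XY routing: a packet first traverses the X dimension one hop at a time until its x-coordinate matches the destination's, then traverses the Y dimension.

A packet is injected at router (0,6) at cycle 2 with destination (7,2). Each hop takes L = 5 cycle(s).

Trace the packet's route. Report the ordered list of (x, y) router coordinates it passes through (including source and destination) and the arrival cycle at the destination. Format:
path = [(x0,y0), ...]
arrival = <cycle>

  0. router=(0,6) cycle=2 (inject)
  1. router=(1,6) cycle=7 dir=E
  2. router=(2,6) cycle=12 dir=E
  3. router=(3,6) cycle=17 dir=E
  4. router=(4,6) cycle=22 dir=E
  5. router=(5,6) cycle=27 dir=E
  6. router=(6,6) cycle=32 dir=E
  7. router=(7,6) cycle=37 dir=E
  8. router=(7,5) cycle=42 dir=S
  9. router=(7,4) cycle=47 dir=S
  10. router=(7,3) cycle=52 dir=S
  11. router=(7,2) cycle=57 dir=S

path = [(0,6), (1,6), (2,6), (3,6), (4,6), (5,6), (6,6), (7,6), (7,5), (7,4), (7,3), (7,2)]
arrival = 57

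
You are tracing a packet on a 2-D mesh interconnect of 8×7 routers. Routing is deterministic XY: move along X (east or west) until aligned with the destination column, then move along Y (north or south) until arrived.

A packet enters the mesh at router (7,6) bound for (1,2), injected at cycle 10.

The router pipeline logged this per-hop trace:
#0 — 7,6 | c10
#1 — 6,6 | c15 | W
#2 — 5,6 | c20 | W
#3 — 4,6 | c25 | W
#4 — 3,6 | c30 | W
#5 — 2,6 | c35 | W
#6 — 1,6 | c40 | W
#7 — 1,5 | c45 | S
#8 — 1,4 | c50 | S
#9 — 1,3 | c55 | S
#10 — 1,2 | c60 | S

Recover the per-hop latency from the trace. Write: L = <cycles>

L = 5

Δcyc across hop 0→1: 15 − 10 = 5.
Per-hop latency L = Δcyc = 5.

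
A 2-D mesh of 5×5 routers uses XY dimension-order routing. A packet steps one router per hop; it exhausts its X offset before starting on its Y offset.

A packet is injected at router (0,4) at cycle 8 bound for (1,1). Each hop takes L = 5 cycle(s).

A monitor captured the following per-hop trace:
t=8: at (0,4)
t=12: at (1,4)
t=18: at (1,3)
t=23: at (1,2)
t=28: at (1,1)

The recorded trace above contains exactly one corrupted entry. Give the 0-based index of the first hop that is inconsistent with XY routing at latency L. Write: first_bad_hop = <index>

first_bad_hop = 1

check 1→ d=(1,0) cyc+4: BAD: Δcyc=4≠L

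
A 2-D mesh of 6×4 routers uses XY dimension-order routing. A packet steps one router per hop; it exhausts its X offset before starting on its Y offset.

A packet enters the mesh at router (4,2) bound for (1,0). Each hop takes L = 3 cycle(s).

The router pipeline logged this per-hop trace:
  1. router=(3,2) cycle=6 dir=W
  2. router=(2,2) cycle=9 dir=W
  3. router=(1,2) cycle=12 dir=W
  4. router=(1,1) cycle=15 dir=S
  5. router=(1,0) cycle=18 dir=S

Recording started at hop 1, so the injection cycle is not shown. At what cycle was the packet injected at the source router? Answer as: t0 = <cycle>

The first recorded entry is hop 1 at cycle 6.
Subtract one hop: t0 = 6 − 3 = 3.

t0 = 3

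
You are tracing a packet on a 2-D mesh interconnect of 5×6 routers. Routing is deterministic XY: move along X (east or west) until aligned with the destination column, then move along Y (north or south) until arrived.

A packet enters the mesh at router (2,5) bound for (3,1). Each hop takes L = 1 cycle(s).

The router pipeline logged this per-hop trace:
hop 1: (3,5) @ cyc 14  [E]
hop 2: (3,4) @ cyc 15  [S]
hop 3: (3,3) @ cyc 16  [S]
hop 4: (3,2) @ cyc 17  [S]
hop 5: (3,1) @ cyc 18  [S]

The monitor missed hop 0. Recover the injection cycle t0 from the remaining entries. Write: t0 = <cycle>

cyc[1] = 14 and cyc[k] = t0 + k·L for every k.
t0 = cyc[1] − L = 14 − 1 = 13.

t0 = 13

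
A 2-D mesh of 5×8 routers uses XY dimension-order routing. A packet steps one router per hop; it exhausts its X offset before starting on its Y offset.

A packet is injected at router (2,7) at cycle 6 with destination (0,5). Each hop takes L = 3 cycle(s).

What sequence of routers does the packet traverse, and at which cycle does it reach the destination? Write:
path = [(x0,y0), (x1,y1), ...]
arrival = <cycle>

path = [(2,7), (1,7), (0,7), (0,6), (0,5)]
arrival = 18

t=6: at (2,7)
t=9: at (1,7) after W
t=12: at (0,7) after W
t=15: at (0,6) after S
t=18: at (0,5) after S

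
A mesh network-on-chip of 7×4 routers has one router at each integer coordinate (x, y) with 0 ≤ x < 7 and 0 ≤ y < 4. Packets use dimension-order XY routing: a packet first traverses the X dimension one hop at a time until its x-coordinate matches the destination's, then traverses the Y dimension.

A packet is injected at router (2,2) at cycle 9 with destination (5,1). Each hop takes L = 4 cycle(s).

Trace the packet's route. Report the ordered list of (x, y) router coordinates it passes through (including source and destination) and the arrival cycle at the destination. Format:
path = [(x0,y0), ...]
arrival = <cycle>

t=9: at (2,2)
t=13: at (3,2) after E
t=17: at (4,2) after E
t=21: at (5,2) after E
t=25: at (5,1) after S

path = [(2,2), (3,2), (4,2), (5,2), (5,1)]
arrival = 25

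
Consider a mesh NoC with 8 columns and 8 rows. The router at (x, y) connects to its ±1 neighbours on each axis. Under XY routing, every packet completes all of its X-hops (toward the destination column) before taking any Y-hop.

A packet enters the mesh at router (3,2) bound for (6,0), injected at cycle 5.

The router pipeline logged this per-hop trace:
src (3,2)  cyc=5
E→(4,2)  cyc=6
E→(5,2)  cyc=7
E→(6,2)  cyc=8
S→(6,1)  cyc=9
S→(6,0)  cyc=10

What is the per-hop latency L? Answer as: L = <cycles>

L = 1

Δcyc across hop 0→1: 6 − 5 = 1.
That increment is L by definition: L = 1.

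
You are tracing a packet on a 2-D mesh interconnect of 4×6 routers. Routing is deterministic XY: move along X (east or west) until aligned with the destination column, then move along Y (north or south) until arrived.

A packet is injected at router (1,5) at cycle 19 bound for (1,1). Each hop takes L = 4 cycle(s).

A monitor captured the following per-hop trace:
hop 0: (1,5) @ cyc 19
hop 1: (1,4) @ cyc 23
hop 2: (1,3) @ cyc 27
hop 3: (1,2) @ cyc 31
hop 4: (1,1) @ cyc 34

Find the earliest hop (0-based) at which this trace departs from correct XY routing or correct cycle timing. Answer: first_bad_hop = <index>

check 1→ d=(0,-1) cyc+4: ok
check 2→ d=(0,-1) cyc+4: ok
check 3→ d=(0,-1) cyc+4: ok
check 4→ d=(0,-1) cyc+3: BAD: Δcyc=3≠L

first_bad_hop = 4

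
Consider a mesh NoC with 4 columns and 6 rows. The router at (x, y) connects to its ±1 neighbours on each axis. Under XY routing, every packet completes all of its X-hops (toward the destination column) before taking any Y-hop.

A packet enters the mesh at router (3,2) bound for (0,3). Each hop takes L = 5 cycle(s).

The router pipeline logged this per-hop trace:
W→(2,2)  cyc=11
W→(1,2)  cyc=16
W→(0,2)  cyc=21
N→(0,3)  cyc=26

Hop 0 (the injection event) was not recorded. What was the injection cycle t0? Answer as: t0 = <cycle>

Hop 1 reached at cycle 11; hop k is at t0 + k·L.
Therefore t0 = 11 − L = 6.

t0 = 6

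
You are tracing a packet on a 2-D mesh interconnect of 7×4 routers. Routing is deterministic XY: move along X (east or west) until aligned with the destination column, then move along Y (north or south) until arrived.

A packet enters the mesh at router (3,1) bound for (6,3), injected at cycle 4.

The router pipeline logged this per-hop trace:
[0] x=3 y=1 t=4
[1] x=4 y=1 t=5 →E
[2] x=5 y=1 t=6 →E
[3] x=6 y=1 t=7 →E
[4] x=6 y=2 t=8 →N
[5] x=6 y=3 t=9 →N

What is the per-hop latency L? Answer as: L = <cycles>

Δcyc across hop 0→1: 5 − 4 = 1.
That increment is L by definition: L = 1.

L = 1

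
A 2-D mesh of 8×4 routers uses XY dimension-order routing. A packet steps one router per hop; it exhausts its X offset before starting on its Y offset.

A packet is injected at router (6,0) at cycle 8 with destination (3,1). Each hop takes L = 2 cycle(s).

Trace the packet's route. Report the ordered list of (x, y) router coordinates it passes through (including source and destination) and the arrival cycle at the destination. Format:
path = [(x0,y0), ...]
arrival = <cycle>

t=8: at (6,0)
t=10: at (5,0) after W
t=12: at (4,0) after W
t=14: at (3,0) after W
t=16: at (3,1) after N

path = [(6,0), (5,0), (4,0), (3,0), (3,1)]
arrival = 16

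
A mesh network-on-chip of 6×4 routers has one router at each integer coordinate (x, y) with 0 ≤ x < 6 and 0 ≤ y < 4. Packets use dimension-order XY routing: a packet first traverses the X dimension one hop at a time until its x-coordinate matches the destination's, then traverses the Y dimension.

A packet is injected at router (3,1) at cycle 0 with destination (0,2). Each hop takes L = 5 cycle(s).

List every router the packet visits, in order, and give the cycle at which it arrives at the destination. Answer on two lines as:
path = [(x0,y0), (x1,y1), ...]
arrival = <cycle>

path = [(3,1), (2,1), (1,1), (0,1), (0,2)]
arrival = 20

  0. router=(3,1) cycle=0 (inject)
  1. router=(2,1) cycle=5 dir=W
  2. router=(1,1) cycle=10 dir=W
  3. router=(0,1) cycle=15 dir=W
  4. router=(0,2) cycle=20 dir=N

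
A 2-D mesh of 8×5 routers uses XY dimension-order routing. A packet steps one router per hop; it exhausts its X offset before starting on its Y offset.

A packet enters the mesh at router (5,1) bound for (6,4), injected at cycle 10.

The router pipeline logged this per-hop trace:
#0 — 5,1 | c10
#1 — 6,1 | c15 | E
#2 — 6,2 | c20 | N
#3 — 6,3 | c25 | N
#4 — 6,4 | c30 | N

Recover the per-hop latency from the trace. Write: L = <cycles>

Between hops 0 and 1 the cycle counter advances 15 − 10 = 5.
One hop costs L cycles, so L = 5.

L = 5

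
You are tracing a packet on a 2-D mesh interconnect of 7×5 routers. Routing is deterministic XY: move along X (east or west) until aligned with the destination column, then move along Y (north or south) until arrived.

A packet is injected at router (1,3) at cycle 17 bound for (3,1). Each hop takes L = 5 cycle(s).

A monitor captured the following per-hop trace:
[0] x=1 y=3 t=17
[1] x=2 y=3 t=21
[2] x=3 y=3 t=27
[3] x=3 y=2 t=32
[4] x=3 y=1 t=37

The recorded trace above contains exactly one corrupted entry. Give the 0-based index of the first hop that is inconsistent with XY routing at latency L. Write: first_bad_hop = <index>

  1: Δx=+1 Δy=+0 Δt=4 [BAD: Δcyc=4≠L]

first_bad_hop = 1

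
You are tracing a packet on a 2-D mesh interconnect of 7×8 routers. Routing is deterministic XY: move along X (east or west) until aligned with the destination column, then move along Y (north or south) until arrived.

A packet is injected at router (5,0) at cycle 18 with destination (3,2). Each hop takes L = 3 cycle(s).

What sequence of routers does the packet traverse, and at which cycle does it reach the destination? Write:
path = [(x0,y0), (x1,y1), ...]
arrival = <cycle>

#0 — 5,0 | c18
#1 — 4,0 | c21 | W
#2 — 3,0 | c24 | W
#3 — 3,1 | c27 | N
#4 — 3,2 | c30 | N

path = [(5,0), (4,0), (3,0), (3,1), (3,2)]
arrival = 30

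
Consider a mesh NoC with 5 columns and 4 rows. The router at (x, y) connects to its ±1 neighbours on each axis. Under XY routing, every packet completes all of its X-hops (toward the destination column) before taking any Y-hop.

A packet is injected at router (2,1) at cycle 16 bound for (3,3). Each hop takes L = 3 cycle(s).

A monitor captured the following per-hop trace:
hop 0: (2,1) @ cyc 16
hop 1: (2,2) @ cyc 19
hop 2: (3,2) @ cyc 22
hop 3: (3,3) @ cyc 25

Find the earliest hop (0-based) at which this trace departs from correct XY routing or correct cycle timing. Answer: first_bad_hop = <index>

hop 1: step (+0,+1), +3 cyc — BAD: Y-move but x=2≠3

first_bad_hop = 1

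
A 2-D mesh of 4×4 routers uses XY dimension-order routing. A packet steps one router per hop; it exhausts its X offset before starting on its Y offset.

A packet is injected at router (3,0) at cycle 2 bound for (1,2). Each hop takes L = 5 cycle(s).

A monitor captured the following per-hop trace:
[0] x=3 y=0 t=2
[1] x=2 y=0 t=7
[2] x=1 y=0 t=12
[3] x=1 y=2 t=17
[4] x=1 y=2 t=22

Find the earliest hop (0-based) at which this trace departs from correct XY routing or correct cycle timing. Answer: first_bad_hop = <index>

check 1→ d=(-1,0) cyc+5: ok
check 2→ d=(-1,0) cyc+5: ok
check 3→ d=(0,2) cyc+5: BAD: non-unit step

first_bad_hop = 3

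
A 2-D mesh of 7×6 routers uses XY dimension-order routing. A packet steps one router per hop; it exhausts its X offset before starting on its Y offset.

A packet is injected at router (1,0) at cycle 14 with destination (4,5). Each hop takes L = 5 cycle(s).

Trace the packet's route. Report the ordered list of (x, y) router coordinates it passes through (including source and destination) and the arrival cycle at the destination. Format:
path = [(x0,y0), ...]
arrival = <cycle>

#0 — 1,0 | c14
#1 — 2,0 | c19 | E
#2 — 3,0 | c24 | E
#3 — 4,0 | c29 | E
#4 — 4,1 | c34 | N
#5 — 4,2 | c39 | N
#6 — 4,3 | c44 | N
#7 — 4,4 | c49 | N
#8 — 4,5 | c54 | N

path = [(1,0), (2,0), (3,0), (4,0), (4,1), (4,2), (4,3), (4,4), (4,5)]
arrival = 54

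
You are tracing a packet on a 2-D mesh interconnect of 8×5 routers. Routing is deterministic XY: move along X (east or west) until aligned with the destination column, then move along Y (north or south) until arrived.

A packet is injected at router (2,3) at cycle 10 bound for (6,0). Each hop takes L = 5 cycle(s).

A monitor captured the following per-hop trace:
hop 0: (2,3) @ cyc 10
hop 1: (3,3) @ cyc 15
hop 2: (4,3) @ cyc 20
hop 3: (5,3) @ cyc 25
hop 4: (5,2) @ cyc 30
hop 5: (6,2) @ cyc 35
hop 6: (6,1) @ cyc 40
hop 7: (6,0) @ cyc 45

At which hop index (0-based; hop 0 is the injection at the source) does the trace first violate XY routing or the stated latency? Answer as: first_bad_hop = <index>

[1] (+1,+0) / 5c ⇒ ok
[2] (+1,+0) / 5c ⇒ ok
[3] (+1,+0) / 5c ⇒ ok
[4] (+0,-1) / 5c ⇒ BAD: Y-move but x=5≠6

first_bad_hop = 4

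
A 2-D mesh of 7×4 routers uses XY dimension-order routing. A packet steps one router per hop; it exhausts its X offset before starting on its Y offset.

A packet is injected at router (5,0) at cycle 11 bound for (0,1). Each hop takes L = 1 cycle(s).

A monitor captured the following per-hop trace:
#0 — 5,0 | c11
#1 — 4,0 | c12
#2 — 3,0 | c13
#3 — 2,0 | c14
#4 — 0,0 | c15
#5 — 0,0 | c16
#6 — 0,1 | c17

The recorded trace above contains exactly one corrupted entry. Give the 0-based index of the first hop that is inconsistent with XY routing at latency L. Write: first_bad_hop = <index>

first_bad_hop = 4

hop 1: step (-1,+0), +1 cyc — ok
hop 2: step (-1,+0), +1 cyc — ok
hop 3: step (-1,+0), +1 cyc — ok
hop 4: step (-2,+0), +1 cyc — BAD: non-unit step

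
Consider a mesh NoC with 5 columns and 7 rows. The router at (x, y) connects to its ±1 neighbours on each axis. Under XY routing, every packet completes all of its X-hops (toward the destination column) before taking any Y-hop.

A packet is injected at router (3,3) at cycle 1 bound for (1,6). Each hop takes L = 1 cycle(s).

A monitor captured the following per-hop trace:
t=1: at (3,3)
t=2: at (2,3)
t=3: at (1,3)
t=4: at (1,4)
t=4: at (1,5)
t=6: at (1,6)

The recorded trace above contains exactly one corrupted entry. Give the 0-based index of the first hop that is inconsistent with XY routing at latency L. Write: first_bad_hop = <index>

first_bad_hop = 4

  1: Δx=-1 Δy=+0 Δt=1 [ok]
  2: Δx=-1 Δy=+0 Δt=1 [ok]
  3: Δx=+0 Δy=+1 Δt=1 [ok]
  4: Δx=+0 Δy=+1 Δt=0 [BAD: Δcyc=0≠L]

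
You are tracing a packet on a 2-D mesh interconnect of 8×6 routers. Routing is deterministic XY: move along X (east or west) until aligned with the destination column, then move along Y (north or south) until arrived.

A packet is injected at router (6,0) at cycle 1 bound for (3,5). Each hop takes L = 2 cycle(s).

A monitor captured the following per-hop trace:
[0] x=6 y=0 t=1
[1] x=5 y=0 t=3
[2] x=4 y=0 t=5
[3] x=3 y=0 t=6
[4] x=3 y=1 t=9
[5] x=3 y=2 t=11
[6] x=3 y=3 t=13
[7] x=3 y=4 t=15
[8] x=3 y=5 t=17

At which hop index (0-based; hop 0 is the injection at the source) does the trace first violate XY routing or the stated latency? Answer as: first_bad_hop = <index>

  1: Δx=-1 Δy=+0 Δt=2 [ok]
  2: Δx=-1 Δy=+0 Δt=2 [ok]
  3: Δx=-1 Δy=+0 Δt=1 [BAD: Δcyc=1≠L]

first_bad_hop = 3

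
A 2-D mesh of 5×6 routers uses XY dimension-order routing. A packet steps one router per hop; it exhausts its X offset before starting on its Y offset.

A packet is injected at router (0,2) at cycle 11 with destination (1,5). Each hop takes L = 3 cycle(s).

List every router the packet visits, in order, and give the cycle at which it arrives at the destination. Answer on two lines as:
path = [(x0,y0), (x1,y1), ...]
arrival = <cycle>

#0 — 0,2 | c11
#1 — 1,2 | c14 | E
#2 — 1,3 | c17 | N
#3 — 1,4 | c20 | N
#4 — 1,5 | c23 | N

path = [(0,2), (1,2), (1,3), (1,4), (1,5)]
arrival = 23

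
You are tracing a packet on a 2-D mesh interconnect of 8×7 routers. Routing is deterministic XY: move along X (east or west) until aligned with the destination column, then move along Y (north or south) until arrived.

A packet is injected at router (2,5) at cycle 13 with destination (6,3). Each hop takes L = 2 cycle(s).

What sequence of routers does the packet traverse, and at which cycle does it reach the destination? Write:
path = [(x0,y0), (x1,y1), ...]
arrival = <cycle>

  0. router=(2,5) cycle=13 (inject)
  1. router=(3,5) cycle=15 dir=E
  2. router=(4,5) cycle=17 dir=E
  3. router=(5,5) cycle=19 dir=E
  4. router=(6,5) cycle=21 dir=E
  5. router=(6,4) cycle=23 dir=S
  6. router=(6,3) cycle=25 dir=S

path = [(2,5), (3,5), (4,5), (5,5), (6,5), (6,4), (6,3)]
arrival = 25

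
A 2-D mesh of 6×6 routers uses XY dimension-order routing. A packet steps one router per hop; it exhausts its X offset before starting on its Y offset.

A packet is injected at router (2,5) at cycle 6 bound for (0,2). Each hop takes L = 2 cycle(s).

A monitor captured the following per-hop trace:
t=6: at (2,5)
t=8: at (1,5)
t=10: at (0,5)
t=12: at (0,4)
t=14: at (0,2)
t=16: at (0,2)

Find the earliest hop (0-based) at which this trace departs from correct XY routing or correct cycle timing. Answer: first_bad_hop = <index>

first_bad_hop = 4

[1] (-1,+0) / 2c ⇒ ok
[2] (-1,+0) / 2c ⇒ ok
[3] (+0,-1) / 2c ⇒ ok
[4] (+0,-2) / 2c ⇒ BAD: non-unit step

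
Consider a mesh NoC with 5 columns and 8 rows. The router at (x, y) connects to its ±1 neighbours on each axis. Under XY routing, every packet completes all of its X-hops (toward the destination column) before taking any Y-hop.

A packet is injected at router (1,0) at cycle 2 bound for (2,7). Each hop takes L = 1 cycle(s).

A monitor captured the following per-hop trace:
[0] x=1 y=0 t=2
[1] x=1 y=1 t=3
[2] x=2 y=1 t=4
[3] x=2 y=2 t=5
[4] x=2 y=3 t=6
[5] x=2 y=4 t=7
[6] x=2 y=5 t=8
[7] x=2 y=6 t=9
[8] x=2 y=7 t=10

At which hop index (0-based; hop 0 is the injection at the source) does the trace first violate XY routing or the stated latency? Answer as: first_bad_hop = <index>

first_bad_hop = 1

[1] (+0,+1) / 1c ⇒ BAD: Y-move but x=1≠2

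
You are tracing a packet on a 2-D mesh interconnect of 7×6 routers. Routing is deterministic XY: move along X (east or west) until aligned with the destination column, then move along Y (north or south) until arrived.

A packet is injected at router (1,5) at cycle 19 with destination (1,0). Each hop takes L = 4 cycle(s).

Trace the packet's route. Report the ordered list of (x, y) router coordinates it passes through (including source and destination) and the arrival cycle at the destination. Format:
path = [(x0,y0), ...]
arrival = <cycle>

path = [(1,5), (1,4), (1,3), (1,2), (1,1), (1,0)]
arrival = 39

t=19: at (1,5)
t=23: at (1,4) after S
t=27: at (1,3) after S
t=31: at (1,2) after S
t=35: at (1,1) after S
t=39: at (1,0) after S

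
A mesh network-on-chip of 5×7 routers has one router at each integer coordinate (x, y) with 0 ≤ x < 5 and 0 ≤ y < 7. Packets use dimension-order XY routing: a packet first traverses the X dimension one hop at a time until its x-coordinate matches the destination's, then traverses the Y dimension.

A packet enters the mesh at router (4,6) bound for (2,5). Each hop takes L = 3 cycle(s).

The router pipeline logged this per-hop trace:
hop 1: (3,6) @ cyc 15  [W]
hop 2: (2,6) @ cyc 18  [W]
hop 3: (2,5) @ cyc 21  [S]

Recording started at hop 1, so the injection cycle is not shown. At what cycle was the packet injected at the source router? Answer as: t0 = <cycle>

Hop 1 reached at cycle 15; hop k is at t0 + k·L.
t0 = cyc[1] − L = 15 − 3 = 12.

t0 = 12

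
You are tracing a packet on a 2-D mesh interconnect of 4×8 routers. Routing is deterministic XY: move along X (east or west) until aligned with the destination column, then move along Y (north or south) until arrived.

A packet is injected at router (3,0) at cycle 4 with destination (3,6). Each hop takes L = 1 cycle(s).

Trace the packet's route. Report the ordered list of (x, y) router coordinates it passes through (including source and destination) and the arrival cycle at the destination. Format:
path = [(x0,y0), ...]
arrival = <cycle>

path = [(3,0), (3,1), (3,2), (3,3), (3,4), (3,5), (3,6)]
arrival = 10

hop 0: (3,0) @ cyc 4
hop 1: (3,1) @ cyc 5  [N]
hop 2: (3,2) @ cyc 6  [N]
hop 3: (3,3) @ cyc 7  [N]
hop 4: (3,4) @ cyc 8  [N]
hop 5: (3,5) @ cyc 9  [N]
hop 6: (3,6) @ cyc 10  [N]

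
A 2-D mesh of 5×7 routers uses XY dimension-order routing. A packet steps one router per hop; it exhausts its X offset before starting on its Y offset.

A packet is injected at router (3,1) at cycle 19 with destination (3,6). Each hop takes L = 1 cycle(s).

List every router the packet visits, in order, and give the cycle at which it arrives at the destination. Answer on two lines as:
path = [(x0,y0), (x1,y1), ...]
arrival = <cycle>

#0 — 3,1 | c19
#1 — 3,2 | c20 | N
#2 — 3,3 | c21 | N
#3 — 3,4 | c22 | N
#4 — 3,5 | c23 | N
#5 — 3,6 | c24 | N

path = [(3,1), (3,2), (3,3), (3,4), (3,5), (3,6)]
arrival = 24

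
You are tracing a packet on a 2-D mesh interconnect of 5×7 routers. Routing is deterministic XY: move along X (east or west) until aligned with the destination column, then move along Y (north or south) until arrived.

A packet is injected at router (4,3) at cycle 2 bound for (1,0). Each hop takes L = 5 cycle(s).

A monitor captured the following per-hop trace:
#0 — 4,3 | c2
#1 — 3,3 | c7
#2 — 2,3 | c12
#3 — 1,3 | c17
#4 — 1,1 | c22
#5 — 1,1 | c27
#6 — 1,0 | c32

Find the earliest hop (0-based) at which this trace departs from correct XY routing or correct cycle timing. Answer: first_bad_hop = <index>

  1: Δx=-1 Δy=+0 Δt=5 [ok]
  2: Δx=-1 Δy=+0 Δt=5 [ok]
  3: Δx=-1 Δy=+0 Δt=5 [ok]
  4: Δx=+0 Δy=-2 Δt=5 [BAD: non-unit step]

first_bad_hop = 4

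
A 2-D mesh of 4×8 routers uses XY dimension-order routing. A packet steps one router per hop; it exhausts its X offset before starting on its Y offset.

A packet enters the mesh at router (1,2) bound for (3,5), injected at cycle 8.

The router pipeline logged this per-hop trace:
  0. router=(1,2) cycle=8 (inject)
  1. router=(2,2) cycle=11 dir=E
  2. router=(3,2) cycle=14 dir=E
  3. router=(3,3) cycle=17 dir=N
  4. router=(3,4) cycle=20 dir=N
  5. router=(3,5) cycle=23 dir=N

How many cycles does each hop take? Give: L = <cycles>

Δcyc across hop 0→1: 11 − 8 = 3.
That increment is L by definition: L = 3.

L = 3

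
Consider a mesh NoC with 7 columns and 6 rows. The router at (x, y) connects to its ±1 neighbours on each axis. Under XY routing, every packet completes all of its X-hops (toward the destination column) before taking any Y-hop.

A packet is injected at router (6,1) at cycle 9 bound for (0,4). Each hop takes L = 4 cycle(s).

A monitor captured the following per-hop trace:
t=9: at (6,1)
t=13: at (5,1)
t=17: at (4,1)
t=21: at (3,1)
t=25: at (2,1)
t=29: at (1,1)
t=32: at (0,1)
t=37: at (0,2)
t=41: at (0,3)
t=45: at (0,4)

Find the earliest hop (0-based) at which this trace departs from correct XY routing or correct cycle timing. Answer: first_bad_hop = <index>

check 1→ d=(-1,0) cyc+4: ok
check 2→ d=(-1,0) cyc+4: ok
check 3→ d=(-1,0) cyc+4: ok
check 4→ d=(-1,0) cyc+4: ok
check 5→ d=(-1,0) cyc+4: ok
check 6→ d=(-1,0) cyc+3: BAD: Δcyc=3≠L

first_bad_hop = 6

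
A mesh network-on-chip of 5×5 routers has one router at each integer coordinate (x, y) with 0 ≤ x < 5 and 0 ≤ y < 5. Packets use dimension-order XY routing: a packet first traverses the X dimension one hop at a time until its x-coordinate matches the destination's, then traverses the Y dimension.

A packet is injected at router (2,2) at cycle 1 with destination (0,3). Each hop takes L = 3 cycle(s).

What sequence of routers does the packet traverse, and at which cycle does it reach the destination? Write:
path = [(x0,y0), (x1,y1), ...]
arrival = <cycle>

#0 — 2,2 | c1
#1 — 1,2 | c4 | W
#2 — 0,2 | c7 | W
#3 — 0,3 | c10 | N

path = [(2,2), (1,2), (0,2), (0,3)]
arrival = 10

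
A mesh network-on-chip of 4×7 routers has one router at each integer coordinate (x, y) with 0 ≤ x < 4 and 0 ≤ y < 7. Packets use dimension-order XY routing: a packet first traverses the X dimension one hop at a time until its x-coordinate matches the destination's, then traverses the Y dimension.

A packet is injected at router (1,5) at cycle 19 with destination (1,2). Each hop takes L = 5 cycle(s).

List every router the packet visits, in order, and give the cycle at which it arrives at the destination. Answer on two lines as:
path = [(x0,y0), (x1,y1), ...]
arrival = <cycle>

path = [(1,5), (1,4), (1,3), (1,2)]
arrival = 34

[0] x=1 y=5 t=19
[1] x=1 y=4 t=24 →S
[2] x=1 y=3 t=29 →S
[3] x=1 y=2 t=34 →S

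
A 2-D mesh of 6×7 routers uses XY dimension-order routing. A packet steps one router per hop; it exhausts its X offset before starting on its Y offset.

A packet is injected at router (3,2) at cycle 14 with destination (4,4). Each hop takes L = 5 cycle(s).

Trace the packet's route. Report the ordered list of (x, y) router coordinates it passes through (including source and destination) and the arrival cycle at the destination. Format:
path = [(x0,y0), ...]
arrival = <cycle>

path = [(3,2), (4,2), (4,3), (4,4)]
arrival = 29

hop 0: (3,2) @ cyc 14
hop 1: (4,2) @ cyc 19  [E]
hop 2: (4,3) @ cyc 24  [N]
hop 3: (4,4) @ cyc 29  [N]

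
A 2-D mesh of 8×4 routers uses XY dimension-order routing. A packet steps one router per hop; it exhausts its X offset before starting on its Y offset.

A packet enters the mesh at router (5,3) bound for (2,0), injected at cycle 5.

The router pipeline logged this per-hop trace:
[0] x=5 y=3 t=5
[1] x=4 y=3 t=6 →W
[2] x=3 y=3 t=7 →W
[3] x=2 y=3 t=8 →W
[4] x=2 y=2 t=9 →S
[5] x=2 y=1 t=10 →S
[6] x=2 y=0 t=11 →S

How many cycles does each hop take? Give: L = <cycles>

Δcyc across hop 0→1: 6 − 5 = 1.
Each hop adds L, hence L = 1.

L = 1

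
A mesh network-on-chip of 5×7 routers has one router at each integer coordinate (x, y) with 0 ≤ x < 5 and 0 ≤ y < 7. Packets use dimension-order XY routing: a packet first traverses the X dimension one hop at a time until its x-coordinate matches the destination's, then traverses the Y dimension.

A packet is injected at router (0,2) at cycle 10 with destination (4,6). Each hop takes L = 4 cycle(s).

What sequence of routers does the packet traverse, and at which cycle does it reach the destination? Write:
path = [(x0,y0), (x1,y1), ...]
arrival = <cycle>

  0. router=(0,2) cycle=10 (inject)
  1. router=(1,2) cycle=14 dir=E
  2. router=(2,2) cycle=18 dir=E
  3. router=(3,2) cycle=22 dir=E
  4. router=(4,2) cycle=26 dir=E
  5. router=(4,3) cycle=30 dir=N
  6. router=(4,4) cycle=34 dir=N
  7. router=(4,5) cycle=38 dir=N
  8. router=(4,6) cycle=42 dir=N

path = [(0,2), (1,2), (2,2), (3,2), (4,2), (4,3), (4,4), (4,5), (4,6)]
arrival = 42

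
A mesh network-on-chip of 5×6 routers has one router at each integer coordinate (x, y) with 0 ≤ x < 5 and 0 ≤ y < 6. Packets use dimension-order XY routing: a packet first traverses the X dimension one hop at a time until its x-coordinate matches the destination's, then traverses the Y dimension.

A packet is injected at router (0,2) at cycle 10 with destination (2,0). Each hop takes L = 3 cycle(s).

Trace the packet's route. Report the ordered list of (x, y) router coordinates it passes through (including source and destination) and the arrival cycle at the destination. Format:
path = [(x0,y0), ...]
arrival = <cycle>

  0. router=(0,2) cycle=10 (inject)
  1. router=(1,2) cycle=13 dir=E
  2. router=(2,2) cycle=16 dir=E
  3. router=(2,1) cycle=19 dir=S
  4. router=(2,0) cycle=22 dir=S

path = [(0,2), (1,2), (2,2), (2,1), (2,0)]
arrival = 22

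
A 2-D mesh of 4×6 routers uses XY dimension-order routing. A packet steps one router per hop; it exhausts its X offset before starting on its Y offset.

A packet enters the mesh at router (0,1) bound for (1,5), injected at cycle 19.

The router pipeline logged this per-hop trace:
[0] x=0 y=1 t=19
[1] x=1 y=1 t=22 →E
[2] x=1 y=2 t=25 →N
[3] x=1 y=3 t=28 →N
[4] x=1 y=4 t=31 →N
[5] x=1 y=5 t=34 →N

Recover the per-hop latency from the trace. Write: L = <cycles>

Between hops 0 and 1 the cycle counter advances 22 − 19 = 3.
Per-hop latency L = Δcyc = 3.

L = 3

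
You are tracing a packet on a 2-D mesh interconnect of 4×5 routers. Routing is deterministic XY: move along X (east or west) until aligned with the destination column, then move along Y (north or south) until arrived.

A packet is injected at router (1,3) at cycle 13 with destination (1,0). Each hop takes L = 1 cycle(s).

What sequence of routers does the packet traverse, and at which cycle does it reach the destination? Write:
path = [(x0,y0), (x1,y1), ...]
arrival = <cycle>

#0 — 1,3 | c13
#1 — 1,2 | c14 | S
#2 — 1,1 | c15 | S
#3 — 1,0 | c16 | S

path = [(1,3), (1,2), (1,1), (1,0)]
arrival = 16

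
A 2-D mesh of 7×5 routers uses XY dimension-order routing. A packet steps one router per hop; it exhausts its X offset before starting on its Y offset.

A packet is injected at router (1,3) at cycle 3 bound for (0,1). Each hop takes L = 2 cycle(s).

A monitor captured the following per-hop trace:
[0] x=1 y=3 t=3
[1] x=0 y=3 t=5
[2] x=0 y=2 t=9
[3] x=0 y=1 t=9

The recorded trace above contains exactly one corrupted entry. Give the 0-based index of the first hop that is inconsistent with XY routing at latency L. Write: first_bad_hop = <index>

first_bad_hop = 2

hop 1: step (-1,+0), +2 cyc — ok
hop 2: step (+0,-1), +4 cyc — BAD: Δcyc=4≠L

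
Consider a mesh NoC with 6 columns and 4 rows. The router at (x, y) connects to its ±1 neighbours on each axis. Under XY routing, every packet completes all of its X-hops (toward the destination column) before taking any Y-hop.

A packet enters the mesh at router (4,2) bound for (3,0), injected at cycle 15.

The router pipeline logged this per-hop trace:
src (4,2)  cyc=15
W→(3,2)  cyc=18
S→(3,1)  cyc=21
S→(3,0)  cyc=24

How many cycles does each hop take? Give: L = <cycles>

Δcyc across hop 0→1: 18 − 15 = 3.
Per-hop latency L = Δcyc = 3.

L = 3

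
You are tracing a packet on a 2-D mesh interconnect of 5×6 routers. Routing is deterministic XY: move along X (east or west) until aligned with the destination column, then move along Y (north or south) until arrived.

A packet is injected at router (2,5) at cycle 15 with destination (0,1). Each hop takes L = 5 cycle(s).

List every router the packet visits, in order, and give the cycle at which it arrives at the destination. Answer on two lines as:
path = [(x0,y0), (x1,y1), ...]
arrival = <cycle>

#0 — 2,5 | c15
#1 — 1,5 | c20 | W
#2 — 0,5 | c25 | W
#3 — 0,4 | c30 | S
#4 — 0,3 | c35 | S
#5 — 0,2 | c40 | S
#6 — 0,1 | c45 | S

path = [(2,5), (1,5), (0,5), (0,4), (0,3), (0,2), (0,1)]
arrival = 45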